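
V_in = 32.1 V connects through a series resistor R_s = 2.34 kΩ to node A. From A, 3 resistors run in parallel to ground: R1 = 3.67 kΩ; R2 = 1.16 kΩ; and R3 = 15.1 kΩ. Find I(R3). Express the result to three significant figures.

I ≈ 0.558 mA

Combine the parallel branches: R_p = (1/3.67 + 1/1.16 + 1/15.1)⁻¹ = 0.8328 kΩ.
V_A by voltage divider: V_A = 32.1 × 0.8328/(2.34 + 0.8328) = 8.426 V.
Branch current I = V_A/R3 = 8.426/15.1 = 0.5580 mA.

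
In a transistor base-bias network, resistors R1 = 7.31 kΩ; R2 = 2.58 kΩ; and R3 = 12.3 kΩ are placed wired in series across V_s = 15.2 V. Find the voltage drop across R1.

Total series resistance ΣR = 7.31 + 2.58 + 12.3 = 22.19 kΩ.
V = V_s · R/ΣR = 15.2 × 0.3294 = 5.007 V.

V ≈ 5.01 V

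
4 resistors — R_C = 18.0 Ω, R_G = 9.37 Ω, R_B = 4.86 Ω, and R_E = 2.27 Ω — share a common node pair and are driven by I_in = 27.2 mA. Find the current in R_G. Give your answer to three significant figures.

Conductances: ΣG = 1/18.0 + 1/9.37 + 1/4.86 + 1/2.27 = 0.8086 (1/Ω).
By the current-divider rule, I = I_in · G_k/ΣG = 27.2 × 0.1320 = 3.590 mA.

I ≈ 3.59 mA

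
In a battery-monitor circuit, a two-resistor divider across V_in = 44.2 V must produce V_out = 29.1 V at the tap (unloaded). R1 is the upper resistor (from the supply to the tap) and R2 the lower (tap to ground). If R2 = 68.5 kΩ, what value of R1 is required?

The divider ratio is R2/(R1+R2) = 29.1/44.2 = 0.6584.
R1 = R2·(1/k − 1) = 68.5 × 0.5189 = 35.54 kΩ.

R1 ≈ 35.5 kΩ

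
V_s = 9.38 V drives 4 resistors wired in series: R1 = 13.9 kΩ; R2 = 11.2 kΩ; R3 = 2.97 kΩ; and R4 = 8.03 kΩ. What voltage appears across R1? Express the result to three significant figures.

V ≈ 3.61 V

Total series resistance ΣR = 13.9 + 11.2 + 2.97 + 8.03 = 36.10 kΩ.
V = V_s · R/ΣR = 9.38 × 0.3850 = 3.612 V.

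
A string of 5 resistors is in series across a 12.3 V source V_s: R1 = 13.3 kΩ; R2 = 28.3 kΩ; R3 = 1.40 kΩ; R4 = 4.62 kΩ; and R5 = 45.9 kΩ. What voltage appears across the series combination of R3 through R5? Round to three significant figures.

ΣR = 13.3 + 28.3 + 1.40 + 4.62 + 45.9 = 93.52 kΩ.
R_{R3..R5} = 1.40 + 4.62 + 45.9 = 51.92 kΩ.
V = V_s · R/ΣR = 12.3 × 0.5552 = 6.829 V.

V ≈ 6.83 V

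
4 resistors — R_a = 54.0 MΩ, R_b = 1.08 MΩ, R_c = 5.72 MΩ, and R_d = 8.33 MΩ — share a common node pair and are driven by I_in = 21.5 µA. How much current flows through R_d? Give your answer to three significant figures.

I ≈ 2.08 µA

ΣG = 1/54.0 + 1/1.08 + 1/5.72 + 1/8.33 = 1.239.
R_d takes the fraction G_k/ΣG = 0.1200/1.239 = 0.09687, so I = 21.5 × 0.09687 = 2.083 µA.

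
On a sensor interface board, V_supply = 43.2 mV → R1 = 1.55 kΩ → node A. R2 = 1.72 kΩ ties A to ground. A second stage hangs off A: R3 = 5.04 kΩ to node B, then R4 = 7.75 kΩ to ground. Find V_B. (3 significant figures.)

Node A sees R2 in parallel with the series input of stage 2, R3 + R4 = 12.79 kΩ.
Effective lower resistance at A: R2 ‖ 12.79 = 1.516 kΩ.
First divider: V_A = V_supply · 1.516/(1.55 + 1.516) = 21.36 mV.
Then the unloaded second divider: V_B = V_A × R4/(R3+R4) = 21.36 × 0.6059 = 12.94 mV.

V_B ≈ 12.9 mV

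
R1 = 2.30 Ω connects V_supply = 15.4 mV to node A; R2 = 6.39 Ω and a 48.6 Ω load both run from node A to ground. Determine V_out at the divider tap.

V_out ≈ 10.9 mV

R2 ‖ R_L = (6.39 × 48.6)/(6.39 + 48.6) = 5.647 Ω.
Now apply the divider: V_out = 15.4 × 0.7106 = 10.94 mV.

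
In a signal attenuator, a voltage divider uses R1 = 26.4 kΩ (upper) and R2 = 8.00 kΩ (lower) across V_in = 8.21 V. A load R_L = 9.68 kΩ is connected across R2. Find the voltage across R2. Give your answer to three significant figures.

V_out ≈ 1.17 V

First combine the lower leg with the load: R2 ‖ R_L = 4.380 kΩ.
Now apply the divider: V_out = 8.21 × 0.1423 = 1.168 V.
(Unloaded it would be 1.91 V; the load pulls it down.)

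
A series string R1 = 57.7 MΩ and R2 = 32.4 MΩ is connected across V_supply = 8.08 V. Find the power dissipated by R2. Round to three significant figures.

The common current is I = 8.08/90.10 = 0.08968 µA.
V(R2) = I·R = 2.906 V; P = V·I = 2.906 × 0.08968 = 0.2606 µW.

P ≈ 0.261 µW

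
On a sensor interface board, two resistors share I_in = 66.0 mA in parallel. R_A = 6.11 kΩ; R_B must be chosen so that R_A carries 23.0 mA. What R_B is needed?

In a two-way split, I_A/I_in = R_B/(R_A + R_B).
With f = 0.3485, R_B = R_A · f/(1−f) = 6.11 × 0.5349 = 3.268 kΩ.

R_B ≈ 3.27 kΩ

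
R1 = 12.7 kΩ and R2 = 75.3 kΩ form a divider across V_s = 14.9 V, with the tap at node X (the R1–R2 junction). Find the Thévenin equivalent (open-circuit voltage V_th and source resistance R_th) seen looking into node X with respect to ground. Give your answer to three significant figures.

With X open, the divider is unloaded: V_th = 14.9 × 75.3/88.00 = 12.75 V.
With V_s suppressed (replaced by a short), R_th = R1 ‖ R2 = (12.70 × 75.3)/(12.70 + 75.3) = 10.87 kΩ.

V_th ≈ 12.7 V, R_th ≈ 10.9 kΩ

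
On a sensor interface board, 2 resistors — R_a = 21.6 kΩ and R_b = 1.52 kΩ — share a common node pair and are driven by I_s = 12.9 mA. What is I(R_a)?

Two-branch current divider: I_k = I_s · R_other/(R_1 + R_2).
So I = 12.9 × 1.52/23.12 = 0.8481 mA.

I ≈ 0.848 mA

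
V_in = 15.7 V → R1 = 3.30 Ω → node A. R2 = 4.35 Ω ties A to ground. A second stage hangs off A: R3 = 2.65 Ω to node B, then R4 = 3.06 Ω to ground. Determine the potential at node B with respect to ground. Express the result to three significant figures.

V_B ≈ 3.60 V

Looking into the second stage from A: R3 + R4 = 5.710 Ω appears in parallel with R2.
Effective lower resistance at A: R2 ‖ 5.710 = 2.469 Ω.
So V_A = 15.7 × 0.4280 = 6.719 V.
Stage 2 is unloaded, so V_B = V_A · R4/(R3+R4) = 6.719 × 3.06/5.710 = 3.601 V.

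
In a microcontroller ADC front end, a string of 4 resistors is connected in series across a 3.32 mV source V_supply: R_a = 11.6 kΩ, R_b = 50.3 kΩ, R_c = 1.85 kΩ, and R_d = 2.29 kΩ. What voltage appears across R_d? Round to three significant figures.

Series total: ΣR = 11.6 + 50.3 + 1.85 + 2.29 = 66.04 kΩ.
V = V_supply · R/ΣR = 3.32 × 0.03468 = 0.1151 mV.

V ≈ 0.115 mV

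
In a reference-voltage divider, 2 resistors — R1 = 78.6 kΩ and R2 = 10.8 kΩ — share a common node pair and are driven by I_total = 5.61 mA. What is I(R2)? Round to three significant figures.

I ≈ 4.93 mA

With just two branches, the current splits inversely with resistance.
I(R2) = 5.61 × 78.6/(78.6 + 10.8) = 5.61 × 0.8792 = 4.932 mA.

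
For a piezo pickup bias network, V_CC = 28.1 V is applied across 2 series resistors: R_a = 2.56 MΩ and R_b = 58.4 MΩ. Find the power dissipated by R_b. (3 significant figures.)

P ≈ 12.4 µW

Series current I = V_CC/ΣR = 28.1/60.96 = 0.4610 µA.
P(R_b) = I²·R_b = (0.4610)² × 58.4 = 12.41 µW.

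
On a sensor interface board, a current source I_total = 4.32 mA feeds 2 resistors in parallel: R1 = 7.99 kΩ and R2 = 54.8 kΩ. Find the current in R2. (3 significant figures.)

Two-branch current divider: I_k = I_total · R_other/(R_1 + R_2).
I(R2) = 4.32 × 7.99/(7.99 + 54.8) = 4.32 × 0.1272 = 0.5497 mA.

I ≈ 0.550 mA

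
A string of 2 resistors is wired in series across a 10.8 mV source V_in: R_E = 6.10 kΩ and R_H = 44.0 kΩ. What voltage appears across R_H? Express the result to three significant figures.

V ≈ 9.49 mV

Series total: ΣR = 6.10 + 44.0 = 50.10 kΩ.
V = V_in · R/ΣR = 10.8 × 0.8782 = 9.485 mV.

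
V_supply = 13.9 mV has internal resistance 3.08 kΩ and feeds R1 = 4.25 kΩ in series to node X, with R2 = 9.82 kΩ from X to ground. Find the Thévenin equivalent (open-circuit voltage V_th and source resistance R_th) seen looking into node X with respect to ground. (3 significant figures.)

V_th ≈ 7.96 mV, R_th ≈ 4.20 kΩ

R1' = 3.08 + 4.25 = 7.330 kΩ (source resistance + R1).
Open-circuit (no load on X): V_th = V_supply · R2/(R1' + R2) = 13.9 × 9.82/(7.330 + 9.82) = 7.959 mV.
Looking into X with the source shorted: R_th = R1'·R2/(R1'+R2) = 7.330 × 9.82/17.15 = 4.197 kΩ.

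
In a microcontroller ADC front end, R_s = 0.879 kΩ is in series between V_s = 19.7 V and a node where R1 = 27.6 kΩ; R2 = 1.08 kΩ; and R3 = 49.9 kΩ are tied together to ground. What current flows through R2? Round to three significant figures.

Equivalent of the parallel group: R_p = 1.018 kΩ.
V_A = 19.7 × 1.018/1.897 = 10.57 V.
I(R2) = V_A / R2 = 10.57/1.08 = 9.789 mA.
(Equivalently: I_total = 10.38 mA, then current-divider fraction G_k/ΣG = 0.9427.)

I ≈ 9.79 mA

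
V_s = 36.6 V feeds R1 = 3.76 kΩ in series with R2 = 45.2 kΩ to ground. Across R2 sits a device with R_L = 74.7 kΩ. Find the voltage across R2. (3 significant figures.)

V_out ≈ 32.3 V

The load sits in parallel with R2, giving an effective lower resistance R2' = R2·R_L/(R2+R_L) = 28.16 kΩ.
Now apply the divider: V_out = 36.6 × 0.8822 = 32.29 V.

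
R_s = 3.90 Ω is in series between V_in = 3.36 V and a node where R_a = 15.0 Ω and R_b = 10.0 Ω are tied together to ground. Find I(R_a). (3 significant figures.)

I ≈ 0.136 A

Parallel bank: R_p = 1/(1/15.0 + 1/10.0) = 6.000 Ω.
V_A = 3.36 × 6.000/9.900 = 2.036 V.
I(R_a) = V_A / R_a = 2.036/15.0 = 0.1358 A.
(Check via current divider: I_total = 0.3394 A; share G_k/ΣG = 0.4000 → same result.)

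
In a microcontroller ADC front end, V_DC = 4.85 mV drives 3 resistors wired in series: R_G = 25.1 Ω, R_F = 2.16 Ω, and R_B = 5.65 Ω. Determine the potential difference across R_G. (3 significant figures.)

Total series resistance ΣR = 25.1 + 2.16 + 5.65 = 32.91 Ω.
Voltage divider: V = V_DC · (25.10 / 32.91) = 4.85 × 0.7627 = 3.699 mV.

V ≈ 3.70 mV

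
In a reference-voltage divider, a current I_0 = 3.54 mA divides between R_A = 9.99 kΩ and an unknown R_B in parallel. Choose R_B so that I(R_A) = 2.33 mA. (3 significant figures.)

R_B ≈ 19.2 kΩ

The fraction through R_A equals R_B/(R_A+R_B).
2.33/3.54 = R_B/(R_A + R_B) → R_B = R_A · (0.6582)/(1 − 0.6582) = 9.99 × 1.926 = 19.24 kΩ.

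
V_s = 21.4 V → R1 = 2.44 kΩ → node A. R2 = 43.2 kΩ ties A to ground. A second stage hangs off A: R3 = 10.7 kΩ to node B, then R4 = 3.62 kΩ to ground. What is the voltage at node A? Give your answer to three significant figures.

Looking into the second stage from A: R3 + R4 = 14.32 kΩ appears in parallel with R2.
Effective lower resistance at A: R2 ‖ 14.32 = 10.75 kΩ.
First divider: V_A = V_s · 10.75/(2.44 + 10.75) = 17.44 V.

V_A ≈ 17.4 V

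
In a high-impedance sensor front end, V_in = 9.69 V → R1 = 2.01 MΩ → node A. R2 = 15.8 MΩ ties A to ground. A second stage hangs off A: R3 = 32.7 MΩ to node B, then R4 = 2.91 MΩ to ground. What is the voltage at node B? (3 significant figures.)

Node A sees R2 in parallel with the series input of stage 2, R3 + R4 = 35.61 MΩ.
Effective lower resistance at A: R2 ‖ 35.61 = 10.94 MΩ.
So V_A = 9.69 × 0.8448 = 8.186 V.
Stage 2 is unloaded, so V_B = V_A · R4/(R3+R4) = 8.186 × 2.91/35.61 = 0.6690 V.

V_B ≈ 0.669 V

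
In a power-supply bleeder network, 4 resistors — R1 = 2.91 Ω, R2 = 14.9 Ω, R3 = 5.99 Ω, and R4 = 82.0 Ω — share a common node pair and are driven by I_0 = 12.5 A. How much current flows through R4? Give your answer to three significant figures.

I ≈ 0.258 A

ΣG = 1/2.91 + 1/14.9 + 1/5.99 + 1/82.0 = 0.5899.
By the current-divider rule, I = I_0 · G_k/ΣG = 12.5 × 0.02067 = 0.2584 A.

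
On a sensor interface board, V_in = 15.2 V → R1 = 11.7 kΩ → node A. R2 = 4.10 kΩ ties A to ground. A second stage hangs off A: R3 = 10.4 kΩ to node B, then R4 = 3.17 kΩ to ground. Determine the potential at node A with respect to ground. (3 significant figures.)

V_A ≈ 3.22 V

Looking into the second stage from A: R3 + R4 = 13.57 kΩ appears in parallel with R2.
Effective lower resistance at A: R2 ‖ 13.57 = 3.149 kΩ.
V_A = 15.2 × 3.149/(11.7 + 3.149) = 3.223 V.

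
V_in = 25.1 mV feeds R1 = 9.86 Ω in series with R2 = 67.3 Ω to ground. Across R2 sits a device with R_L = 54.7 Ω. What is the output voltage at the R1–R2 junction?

R2 ‖ R_L = (67.3 × 54.7)/(67.3 + 54.7) = 30.17 Ω.
Now apply the divider: V_out = 25.1 × 0.7537 = 18.92 mV.

V_out ≈ 18.9 mV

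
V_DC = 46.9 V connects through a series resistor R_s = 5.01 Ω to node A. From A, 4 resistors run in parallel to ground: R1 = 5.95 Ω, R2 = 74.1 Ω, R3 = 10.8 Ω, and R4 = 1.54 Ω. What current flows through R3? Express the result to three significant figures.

Combine the parallel branches: R_p = (1/5.95 + 1/74.1 + 1/10.8 + 1/1.54)⁻¹ = 1.083 Ω.
V_A = 46.9 × 1.083/6.093 = 8.335 V.
Branch current I = V_A/R3 = 8.335/10.8 = 0.7718 A.

I ≈ 0.772 A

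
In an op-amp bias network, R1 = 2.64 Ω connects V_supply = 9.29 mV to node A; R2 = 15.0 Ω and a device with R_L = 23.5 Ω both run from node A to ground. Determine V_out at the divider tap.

The load sits in parallel with R2, giving an effective lower resistance R2' = R2·R_L/(R2+R_L) = 9.156 Ω.
Voltage divider with the loaded lower leg: V_out = 9.29 × 9.156/(2.64 + 9.156) = 9.29 × 0.7762 = 7.211 mV.

V_out ≈ 7.21 mV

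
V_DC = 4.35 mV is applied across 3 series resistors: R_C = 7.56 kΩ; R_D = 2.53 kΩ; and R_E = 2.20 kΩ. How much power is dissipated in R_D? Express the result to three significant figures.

Series current I = V_DC/ΣR = 4.35/12.29 = 0.3539 µA.
P(R_D) = I²·R_D = (0.3539)² × 2.53 = 0.3170 nW.

P ≈ 0.317 nW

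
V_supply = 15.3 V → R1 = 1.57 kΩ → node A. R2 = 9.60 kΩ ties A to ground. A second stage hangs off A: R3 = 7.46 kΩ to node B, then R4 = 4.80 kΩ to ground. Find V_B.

Node A sees R2 in parallel with the series input of stage 2, R3 + R4 = 12.26 kΩ.
Effective lower resistance at A: R2 ‖ 12.26 = 5.384 kΩ.
So V_A = 15.3 × 0.7742 = 11.85 V.
V_B = V_A × 0.3915 = 4.638 V.

V_B ≈ 4.64 V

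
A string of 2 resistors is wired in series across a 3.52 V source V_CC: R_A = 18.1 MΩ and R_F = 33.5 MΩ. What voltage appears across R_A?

V ≈ 1.23 V

ΣR = 18.1 + 33.5 = 51.60 MΩ.
By the voltage-divider rule, V = 3.52 × 18.10/51.60 = 1.235 V.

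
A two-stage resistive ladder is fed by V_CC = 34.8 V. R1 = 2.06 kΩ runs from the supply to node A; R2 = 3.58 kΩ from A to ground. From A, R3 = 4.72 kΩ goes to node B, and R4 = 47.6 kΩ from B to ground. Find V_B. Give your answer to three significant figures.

Node A sees R2 in parallel with the series input of stage 2, R3 + R4 = 52.32 kΩ.
Effective lower resistance at A: R2 ‖ 52.32 = 3.351 kΩ.
So V_A = 34.8 × 0.6193 = 21.55 V.
V_B = V_A × 0.9098 = 19.61 V.

V_B ≈ 19.6 V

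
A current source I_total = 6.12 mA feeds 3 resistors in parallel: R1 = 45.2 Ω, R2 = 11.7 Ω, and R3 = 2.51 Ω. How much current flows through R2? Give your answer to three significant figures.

I ≈ 1.03 mA

ΣG = 1/45.2 + 1/11.7 + 1/2.51 = 0.5060.
By the current-divider rule, I = I_total · G_k/ΣG = 6.12 × 0.1689 = 1.034 mA.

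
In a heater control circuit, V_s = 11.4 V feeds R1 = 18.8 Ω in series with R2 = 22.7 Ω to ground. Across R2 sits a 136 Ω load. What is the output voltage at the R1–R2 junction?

V_out ≈ 5.80 V

First combine the lower leg with the load: R2 ‖ R_L = 19.45 Ω.
Then V_out = V_s · R2'/(R1 + R2') = 11.4 × 19.45/38.25 = 5.797 V.
(Unloaded it would be 6.24 V; the load pulls it down.)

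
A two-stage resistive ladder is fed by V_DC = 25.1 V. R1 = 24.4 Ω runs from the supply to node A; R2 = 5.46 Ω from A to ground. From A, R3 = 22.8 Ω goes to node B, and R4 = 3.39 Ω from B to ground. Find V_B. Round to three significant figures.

V_B ≈ 0.508 V

The second stage (R3 + R4 = 26.19 Ω) loads node A in parallel with R2.
R2 ‖ (R3+R4) = 4.518 Ω.
First divider: V_A = V_DC · 4.518/(24.4 + 4.518) = 3.922 V.
V_B = V_A × 0.1294 = 0.5076 V.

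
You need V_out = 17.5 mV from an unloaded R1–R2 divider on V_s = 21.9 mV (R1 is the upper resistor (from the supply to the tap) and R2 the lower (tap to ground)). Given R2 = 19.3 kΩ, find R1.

Required fraction k = V_out/V_s = 0.7991.
So R1 = R2 · (V_s/V_out − 1) = 19.3 × (21.9/17.5 − 1) = 19.3 × 0.2514 = 4.853 kΩ.

R1 ≈ 4.85 kΩ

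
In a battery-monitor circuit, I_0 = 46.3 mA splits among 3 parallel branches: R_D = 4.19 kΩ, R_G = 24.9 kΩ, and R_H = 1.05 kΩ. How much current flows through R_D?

Conductances: ΣG = 1/4.19 + 1/24.9 + 1/1.05 = 1.231 (1/kΩ).
By the current-divider rule, I = I_0 · G_k/ΣG = 46.3 × 0.1938 = 8.975 mA.

I ≈ 8.98 mA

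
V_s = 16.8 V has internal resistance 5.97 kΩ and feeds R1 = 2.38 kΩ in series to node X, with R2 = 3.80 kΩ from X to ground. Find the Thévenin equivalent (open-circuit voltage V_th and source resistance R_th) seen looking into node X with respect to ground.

V_th ≈ 5.25 V, R_th ≈ 2.61 kΩ

R1' = 5.97 + 2.38 = 8.350 kΩ (source resistance + R1).
With X open, the divider is unloaded: V_th = 16.8 × 3.80/12.15 = 5.254 V.
With V_s suppressed (replaced by a short), R_th = R1' ‖ R2 = (8.350 × 3.80)/(8.350 + 3.80) = 2.612 kΩ.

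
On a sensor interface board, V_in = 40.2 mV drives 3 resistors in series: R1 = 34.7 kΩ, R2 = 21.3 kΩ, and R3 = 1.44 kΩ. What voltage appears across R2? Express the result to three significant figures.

Total series resistance ΣR = 34.7 + 21.3 + 1.44 = 57.44 kΩ.
V = V_in · R/ΣR = 40.2 × 0.3708 = 14.91 mV.

V ≈ 14.9 mV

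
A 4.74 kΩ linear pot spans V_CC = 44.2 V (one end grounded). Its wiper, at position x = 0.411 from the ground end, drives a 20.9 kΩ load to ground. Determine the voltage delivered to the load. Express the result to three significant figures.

V_out ≈ 17.2 V

The pot divides into 2.792 kΩ above the wiper and 1.948 kΩ below.
R_L loads the lower segment: effective lower R = 1.782 kΩ.
Then V_out = V_CC · 1.782/(2.792 + 1.782) = 17.22 V.
(Unloaded: V_out = x·V_CC = 18.2 V.)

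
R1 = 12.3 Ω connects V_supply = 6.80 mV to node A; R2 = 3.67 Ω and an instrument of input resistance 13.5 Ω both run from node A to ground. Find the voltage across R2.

First combine the lower leg with the load: R2 ‖ R_L = 2.886 Ω.
Voltage divider with the loaded lower leg: V_out = 6.80 × 2.886/(12.3 + 2.886) = 6.80 × 0.1900 = 1.292 mV.
(Unloaded it would be 1.56 mV; the load pulls it down.)

V_out ≈ 1.29 mV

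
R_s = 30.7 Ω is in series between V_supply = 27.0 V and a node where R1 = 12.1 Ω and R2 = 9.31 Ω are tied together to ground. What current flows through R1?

Parallel bank: R_p = 1/(1/12.1 + 1/9.31) = 5.262 Ω.
V_A = 27.0 × 5.262/35.96 = 3.950 V.
I(R1) = V_A / R1 = 3.950/12.1 = 0.3265 A.

I ≈ 0.326 A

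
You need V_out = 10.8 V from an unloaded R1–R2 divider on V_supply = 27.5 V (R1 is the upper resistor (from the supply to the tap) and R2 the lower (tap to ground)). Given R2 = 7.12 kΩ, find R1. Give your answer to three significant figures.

V_out/V_supply = R2/(R1+R2) = 0.3927.
R1 = R2·(1/k − 1) = 7.12 × 1.546 = 11.01 kΩ.

R1 ≈ 11.0 kΩ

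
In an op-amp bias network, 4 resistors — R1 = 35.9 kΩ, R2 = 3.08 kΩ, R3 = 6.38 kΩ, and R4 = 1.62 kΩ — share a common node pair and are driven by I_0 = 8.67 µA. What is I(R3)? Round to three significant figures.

ΣG = 1/35.9 + 1/3.08 + 1/6.38 + 1/1.62 = 1.127.
R3 takes the fraction G_k/ΣG = 0.1567/1.127 = 0.1391, so I = 8.67 × 0.1391 = 1.206 µA.

I ≈ 1.21 µA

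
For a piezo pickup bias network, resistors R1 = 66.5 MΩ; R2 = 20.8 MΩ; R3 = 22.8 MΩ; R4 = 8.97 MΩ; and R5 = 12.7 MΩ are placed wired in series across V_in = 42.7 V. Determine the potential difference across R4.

V ≈ 2.91 V

ΣR = 66.5 + 20.8 + 22.8 + 8.97 + 12.7 = 131.8 MΩ.
By the voltage-divider rule, V = 42.7 × 8.970/131.8 = 2.907 V.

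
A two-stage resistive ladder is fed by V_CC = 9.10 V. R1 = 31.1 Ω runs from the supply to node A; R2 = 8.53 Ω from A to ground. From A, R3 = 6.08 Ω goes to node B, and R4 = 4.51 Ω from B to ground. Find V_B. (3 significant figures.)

Node A sees R2 in parallel with the series input of stage 2, R3 + R4 = 10.59 Ω.
Effective lower resistance at A: R2 ‖ 10.59 = 4.725 Ω.
First divider: V_A = V_CC · 4.725/(31.1 + 4.725) = 1.200 V.
Then the unloaded second divider: V_B = V_A × R4/(R3+R4) = 1.200 × 0.4259 = 0.5111 V.

V_B ≈ 0.511 V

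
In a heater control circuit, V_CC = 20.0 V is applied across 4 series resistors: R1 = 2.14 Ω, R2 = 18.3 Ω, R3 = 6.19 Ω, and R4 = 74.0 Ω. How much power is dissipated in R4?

P ≈ 2.92 W

Series current I = V_CC/ΣR = 20.0/100.6 = 0.1987 A.
P = I²R = 0.03950 × 74.0 = 2.923 W.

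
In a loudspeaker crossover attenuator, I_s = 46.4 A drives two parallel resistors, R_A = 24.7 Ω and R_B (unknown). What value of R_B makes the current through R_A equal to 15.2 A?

R_B ≈ 12.0 Ω

In a two-way split, I_A/I_s = R_B/(R_A + R_B).
With f = 0.3276, R_B = R_A · f/(1−f) = 24.7 × 0.4872 = 12.03 Ω.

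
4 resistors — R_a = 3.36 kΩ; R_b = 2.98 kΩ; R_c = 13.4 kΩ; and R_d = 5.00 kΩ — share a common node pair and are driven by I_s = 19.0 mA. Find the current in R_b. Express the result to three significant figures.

I ≈ 7.02 mA

ΣG = 1/3.36 + 1/2.98 + 1/13.4 + 1/5.00 = 0.9078.
By the current-divider rule, I = I_s · G_k/ΣG = 19.0 × 0.3696 = 7.023 mA.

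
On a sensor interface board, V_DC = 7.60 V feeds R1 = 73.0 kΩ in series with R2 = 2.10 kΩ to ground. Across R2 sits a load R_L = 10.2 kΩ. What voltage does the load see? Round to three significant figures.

V_out ≈ 0.177 V

The load sits in parallel with R2, giving an effective lower resistance R2' = R2·R_L/(R2+R_L) = 1.741 kΩ.
Then V_out = V_DC · R2'/(R1 + R2') = 7.60 × 1.741/74.74 = 0.1771 V.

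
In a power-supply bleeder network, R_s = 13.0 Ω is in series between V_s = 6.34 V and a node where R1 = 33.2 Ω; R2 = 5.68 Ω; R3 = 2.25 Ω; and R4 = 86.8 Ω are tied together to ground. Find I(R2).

I ≈ 0.116 A

Combine the parallel branches: R_p = (1/33.2 + 1/5.68 + 1/2.25 + 1/86.8)⁻¹ = 1.510 Ω.
V_A by voltage divider: V_A = 6.34 × 1.510/(13.0 + 1.510) = 0.6599 V.
Branch current I = V_A/R2 = 0.6599/5.68 = 0.1162 A.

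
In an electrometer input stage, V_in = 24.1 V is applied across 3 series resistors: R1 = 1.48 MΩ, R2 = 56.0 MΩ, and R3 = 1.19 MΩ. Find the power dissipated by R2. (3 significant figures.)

The common current is I = 24.1/58.67 = 0.4108 µA.
P = I²R = 0.1687 × 56.0 = 9.449 µW.

P ≈ 9.45 µW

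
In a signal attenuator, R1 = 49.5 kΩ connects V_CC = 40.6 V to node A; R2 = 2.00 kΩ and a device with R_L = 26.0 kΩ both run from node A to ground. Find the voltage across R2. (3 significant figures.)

The load sits in parallel with R2, giving an effective lower resistance R2' = R2·R_L/(R2+R_L) = 1.857 kΩ.
Voltage divider with the loaded lower leg: V_out = 40.6 × 1.857/(49.5 + 1.857) = 40.6 × 0.03616 = 1.468 V.

V_out ≈ 1.47 V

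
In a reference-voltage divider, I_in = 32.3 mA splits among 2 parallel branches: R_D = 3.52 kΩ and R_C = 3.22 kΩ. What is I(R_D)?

For two parallel branches, I_k = I_in · (other R)/(sum of R).
I(R_D) = 32.3 × 3.22/(3.52 + 3.22) = 32.3 × 0.4777 = 15.43 mA.

I ≈ 15.4 mA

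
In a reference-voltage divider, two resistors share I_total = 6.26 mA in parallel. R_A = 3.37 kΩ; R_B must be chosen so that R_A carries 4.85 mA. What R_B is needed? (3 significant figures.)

R_B ≈ 11.6 kΩ

Two-branch current divider: I_A = I_total · R_B/(R_A + R_B).
With f = 0.7748, R_B = R_A · f/(1−f) = 3.37 × 3.440 = 11.59 kΩ.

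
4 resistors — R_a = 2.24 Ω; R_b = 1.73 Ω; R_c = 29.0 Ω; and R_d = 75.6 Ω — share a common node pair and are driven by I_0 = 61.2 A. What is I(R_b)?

I ≈ 33.0 A

Total conductance ΣG = 1/2.24 + 1/1.73 + 1/29.0 + 1/75.6 = 1.072 (units of 1/Ω).
R_b takes the fraction G_k/ΣG = 0.5780/1.072 = 0.5391, so I = 61.2 × 0.5391 = 32.99 A.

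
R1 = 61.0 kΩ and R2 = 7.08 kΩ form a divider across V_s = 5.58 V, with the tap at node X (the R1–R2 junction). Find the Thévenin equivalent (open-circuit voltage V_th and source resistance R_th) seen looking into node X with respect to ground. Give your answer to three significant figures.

With X open, the divider is unloaded: V_th = 5.58 × 7.08/68.08 = 0.5803 V.
Zeroing V_s shorts the top of R1 to ground, so R_th = R1 ‖ R2 = 6.344 kΩ.

V_th ≈ 0.580 V, R_th ≈ 6.34 kΩ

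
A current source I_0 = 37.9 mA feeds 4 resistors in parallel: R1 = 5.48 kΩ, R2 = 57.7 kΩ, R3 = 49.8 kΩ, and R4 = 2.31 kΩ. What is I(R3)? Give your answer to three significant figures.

I ≈ 1.17 mA

Total conductance ΣG = 1/5.48 + 1/57.7 + 1/49.8 + 1/2.31 = 0.6528 (units of 1/kΩ).
By the current-divider rule, I = I_0 · G_k/ΣG = 37.9 × 0.03076 = 1.166 mA.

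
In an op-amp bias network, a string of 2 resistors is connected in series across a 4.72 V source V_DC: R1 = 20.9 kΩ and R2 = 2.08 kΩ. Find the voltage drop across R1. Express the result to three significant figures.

V ≈ 4.29 V

ΣR = 20.9 + 2.08 = 22.98 kΩ.
By the voltage-divider rule, V = 4.72 × 20.90/22.98 = 4.293 V.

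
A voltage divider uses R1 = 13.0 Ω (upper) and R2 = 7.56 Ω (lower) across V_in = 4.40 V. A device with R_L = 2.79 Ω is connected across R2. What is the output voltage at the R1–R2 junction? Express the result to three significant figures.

V_out ≈ 0.596 V

R2 ‖ R_L = (7.56 × 2.79)/(7.56 + 2.79) = 2.038 Ω.
Voltage divider with the loaded lower leg: V_out = 4.40 × 2.038/(13.0 + 2.038) = 4.40 × 0.1355 = 0.5963 V.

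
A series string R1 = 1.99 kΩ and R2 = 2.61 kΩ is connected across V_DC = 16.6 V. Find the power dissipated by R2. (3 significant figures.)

ΣR = 4.600 kΩ → I = 16.6/4.600 = 3.609 mA.
V(R2) = I·R = 9.419 V; P = V·I = 9.419 × 3.609 = 33.99 mW.

P ≈ 34.0 mW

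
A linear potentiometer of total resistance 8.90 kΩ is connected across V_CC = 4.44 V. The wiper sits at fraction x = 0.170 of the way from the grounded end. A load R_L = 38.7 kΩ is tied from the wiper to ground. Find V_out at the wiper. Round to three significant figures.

Lower segment x·R_p = 1.513 kΩ; upper segment (1−x)·R_p = 7.387 kΩ.
R_L loads the lower segment: effective lower R = 1.456 kΩ.
V_out = 4.44 × 1.456/(7.387 + 1.456) = 0.7311 V.

V_out ≈ 0.731 V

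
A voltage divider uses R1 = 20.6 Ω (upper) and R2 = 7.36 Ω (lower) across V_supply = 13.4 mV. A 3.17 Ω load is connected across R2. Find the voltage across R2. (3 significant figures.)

V_out ≈ 1.30 mV

The load sits in parallel with R2, giving an effective lower resistance R2' = R2·R_L/(R2+R_L) = 2.216 Ω.
Voltage divider with the loaded lower leg: V_out = 13.4 × 2.216/(20.6 + 2.216) = 13.4 × 0.09711 = 1.301 mV.
(Unloaded it would be 3.53 mV; the load pulls it down.)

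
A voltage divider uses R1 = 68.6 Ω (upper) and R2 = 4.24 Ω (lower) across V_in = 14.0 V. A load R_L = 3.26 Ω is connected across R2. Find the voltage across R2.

V_out ≈ 0.366 V

R2 ‖ R_L = (4.24 × 3.26)/(4.24 + 3.26) = 1.843 Ω.
Voltage divider with the loaded lower leg: V_out = 14.0 × 1.843/(68.6 + 1.843) = 14.0 × 0.02616 = 0.3663 V.
(Unloaded it would be 0.815 V; the load pulls it down.)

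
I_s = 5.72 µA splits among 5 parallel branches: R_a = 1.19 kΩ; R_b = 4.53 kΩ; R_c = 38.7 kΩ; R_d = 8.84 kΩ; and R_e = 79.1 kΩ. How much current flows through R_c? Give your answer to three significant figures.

I ≈ 0.122 µA

Total conductance ΣG = 1/1.19 + 1/4.53 + 1/38.7 + 1/8.84 + 1/79.1 = 1.213 (units of 1/kΩ).
R_c takes the fraction G_k/ΣG = 0.02584/1.213 = 0.02131, so I = 5.72 × 0.02131 = 0.1219 µA.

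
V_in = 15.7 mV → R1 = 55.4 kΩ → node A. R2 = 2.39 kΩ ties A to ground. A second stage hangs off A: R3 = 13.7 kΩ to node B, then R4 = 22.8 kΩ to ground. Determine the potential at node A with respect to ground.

V_A ≈ 0.611 mV

Node A sees R2 in parallel with the series input of stage 2, R3 + R4 = 36.50 kΩ.
Effective lower resistance at A: R2 ‖ 36.50 = 2.243 kΩ.
V_A = 15.7 × 2.243/(55.4 + 2.243) = 0.6109 mV.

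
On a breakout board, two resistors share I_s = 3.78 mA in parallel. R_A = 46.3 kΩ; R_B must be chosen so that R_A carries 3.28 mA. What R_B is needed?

Two-branch current divider: I_A = I_s · R_B/(R_A + R_B).
With f = 0.8677, R_B = R_A · f/(1−f) = 46.3 × 6.560 = 303.7 kΩ.

R_B ≈ 304 kΩ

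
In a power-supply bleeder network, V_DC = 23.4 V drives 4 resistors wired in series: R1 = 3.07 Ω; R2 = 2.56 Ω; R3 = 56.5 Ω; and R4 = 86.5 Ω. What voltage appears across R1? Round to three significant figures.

Series total: ΣR = 3.07 + 2.56 + 56.5 + 86.5 = 148.6 Ω.
V = V_DC · R/ΣR = 23.4 × 0.02066 = 0.4833 V.

V ≈ 0.483 V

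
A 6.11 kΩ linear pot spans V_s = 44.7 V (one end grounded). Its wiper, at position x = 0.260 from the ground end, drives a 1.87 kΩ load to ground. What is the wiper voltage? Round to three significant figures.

V_out ≈ 7.14 V

Split the track: R_lower = x·R_p = 1.589 kΩ, R_upper = (1−x)·R_p = 4.521 kΩ.
Lower segment in parallel with the load: 1.589 ‖ 1.87 = 0.8589 kΩ.
V_out = 44.7 × 0.8589/(4.521 + 0.8589) = 7.136 V.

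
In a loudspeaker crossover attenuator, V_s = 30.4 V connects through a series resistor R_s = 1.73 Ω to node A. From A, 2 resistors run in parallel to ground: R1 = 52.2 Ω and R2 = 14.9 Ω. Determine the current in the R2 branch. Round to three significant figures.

I ≈ 1.78 A

Combine the parallel branches: R_p = (1/52.2 + 1/14.9)⁻¹ = 11.59 Ω.
Node voltage V_A = V_s · R_p/(R_s + R_p) = 30.4 × 0.8701 = 26.45 V.
Branch current I = V_A/R2 = 26.45/14.9 = 1.775 A.
(Equivalently: I_total = 2.282 A, then current-divider fraction G_k/ΣG = 0.7779.)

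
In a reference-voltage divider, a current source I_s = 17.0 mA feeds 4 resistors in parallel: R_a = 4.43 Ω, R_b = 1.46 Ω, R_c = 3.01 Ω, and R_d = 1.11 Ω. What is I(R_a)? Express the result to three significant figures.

I ≈ 1.79 mA

Total conductance ΣG = 1/4.43 + 1/1.46 + 1/3.01 + 1/1.11 = 2.144 (units of 1/Ω).
R_a takes the fraction G_k/ΣG = 0.2257/2.144 = 0.1053, so I = 17.0 × 0.1053 = 1.790 mA.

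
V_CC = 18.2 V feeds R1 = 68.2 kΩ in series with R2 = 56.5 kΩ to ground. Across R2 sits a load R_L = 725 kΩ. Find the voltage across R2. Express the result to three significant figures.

The load sits in parallel with R2, giving an effective lower resistance R2' = R2·R_L/(R2+R_L) = 52.42 kΩ.
Voltage divider with the loaded lower leg: V_out = 18.2 × 52.42/(68.2 + 52.42) = 18.2 × 0.4346 = 7.909 V.

V_out ≈ 7.91 V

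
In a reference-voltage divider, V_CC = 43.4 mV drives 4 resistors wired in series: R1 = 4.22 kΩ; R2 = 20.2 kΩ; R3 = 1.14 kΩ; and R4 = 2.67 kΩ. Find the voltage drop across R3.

ΣR = 4.22 + 20.2 + 1.14 + 2.67 = 28.23 kΩ.
V = V_CC · R/ΣR = 43.4 × 0.04038 = 1.753 mV.

V ≈ 1.75 mV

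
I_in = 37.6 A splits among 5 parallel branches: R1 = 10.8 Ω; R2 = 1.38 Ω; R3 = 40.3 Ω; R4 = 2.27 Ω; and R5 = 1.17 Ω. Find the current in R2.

Total conductance ΣG = 1/10.8 + 1/1.38 + 1/40.3 + 1/2.27 + 1/1.17 = 2.137 (units of 1/Ω).
By the current-divider rule, I = I_in · G_k/ΣG = 37.6 × 0.3390 = 12.75 A.

I ≈ 12.7 A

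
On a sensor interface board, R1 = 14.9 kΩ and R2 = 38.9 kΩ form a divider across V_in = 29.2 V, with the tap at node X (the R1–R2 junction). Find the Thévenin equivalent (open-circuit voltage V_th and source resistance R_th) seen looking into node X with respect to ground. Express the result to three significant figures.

V_th ≈ 21.1 V, R_th ≈ 10.8 kΩ

V_th is the unloaded tap voltage: V_in · R2/(R1+R2) = 29.2 × 0.7230 = 21.11 V.
With V_in suppressed (replaced by a short), R_th = R1 ‖ R2 = (14.90 × 38.9)/(14.90 + 38.9) = 10.77 kΩ.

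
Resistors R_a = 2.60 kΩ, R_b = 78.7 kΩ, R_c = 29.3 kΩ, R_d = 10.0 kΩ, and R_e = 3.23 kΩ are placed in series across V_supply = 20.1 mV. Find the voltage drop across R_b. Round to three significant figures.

ΣR = 2.60 + 78.7 + 29.3 + 10.0 + 3.23 = 123.8 kΩ.
By the voltage-divider rule, V = 20.1 × 78.70/123.8 = 12.77 mV.

V ≈ 12.8 mV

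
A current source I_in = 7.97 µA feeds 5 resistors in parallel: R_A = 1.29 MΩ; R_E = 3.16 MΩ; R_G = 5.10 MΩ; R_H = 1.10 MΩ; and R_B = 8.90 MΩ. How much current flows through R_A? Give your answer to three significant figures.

I ≈ 2.68 µA

Total conductance ΣG = 1/1.29 + 1/3.16 + 1/5.10 + 1/1.10 + 1/8.90 = 2.309 (units of 1/MΩ).
R_A takes the fraction G_k/ΣG = 0.7752/2.309 = 0.3357, so I = 7.97 × 0.3357 = 2.676 µA.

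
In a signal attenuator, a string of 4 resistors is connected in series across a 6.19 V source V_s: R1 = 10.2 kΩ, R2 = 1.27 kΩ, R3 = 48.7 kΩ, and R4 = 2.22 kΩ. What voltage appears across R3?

V ≈ 4.83 V

Total series resistance ΣR = 10.2 + 1.27 + 48.7 + 2.22 = 62.39 kΩ.
By the voltage-divider rule, V = 6.19 × 48.70/62.39 = 4.832 V.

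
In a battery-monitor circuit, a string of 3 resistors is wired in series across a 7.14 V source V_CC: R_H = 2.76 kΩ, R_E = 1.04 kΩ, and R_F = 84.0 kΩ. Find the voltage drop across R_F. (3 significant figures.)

V ≈ 6.83 V

ΣR = 2.76 + 1.04 + 84.0 = 87.80 kΩ.
By the voltage-divider rule, V = 7.14 × 84.00/87.80 = 6.831 V.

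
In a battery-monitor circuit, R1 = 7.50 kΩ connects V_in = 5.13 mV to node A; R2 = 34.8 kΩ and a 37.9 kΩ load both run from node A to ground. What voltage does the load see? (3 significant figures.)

R2 ‖ R_L = (34.8 × 37.9)/(34.8 + 37.9) = 18.14 kΩ.
Voltage divider with the loaded lower leg: V_out = 5.13 × 18.14/(7.50 + 18.14) = 5.13 × 0.7075 = 3.630 mV.

V_out ≈ 3.63 mV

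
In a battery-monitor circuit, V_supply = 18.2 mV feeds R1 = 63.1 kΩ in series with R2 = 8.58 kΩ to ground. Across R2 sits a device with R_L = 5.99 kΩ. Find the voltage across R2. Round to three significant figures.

The load sits in parallel with R2, giving an effective lower resistance R2' = R2·R_L/(R2+R_L) = 3.527 kΩ.
Then V_out = V_supply · R2'/(R1 + R2') = 18.2 × 3.527/66.63 = 0.9635 mV.
(Unloaded it would be 2.18 mV; the load pulls it down.)

V_out ≈ 0.964 mV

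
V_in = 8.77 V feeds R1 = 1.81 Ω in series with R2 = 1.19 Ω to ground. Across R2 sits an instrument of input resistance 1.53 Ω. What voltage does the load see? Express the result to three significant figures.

V_out ≈ 2.37 V

R2 ‖ R_L = (1.19 × 1.53)/(1.19 + 1.53) = 0.6694 Ω.
Then V_out = V_in · R2'/(R1 + R2') = 8.77 × 0.6694/2.479 = 2.368 V.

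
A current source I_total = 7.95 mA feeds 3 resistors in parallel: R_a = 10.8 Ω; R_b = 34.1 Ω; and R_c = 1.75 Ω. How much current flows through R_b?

Total conductance ΣG = 1/10.8 + 1/34.1 + 1/1.75 = 0.6933 (units of 1/Ω).
Current divider: I(R_b) = I_total · G_k/ΣG = 7.95 × (0.02933/0.6933) = 7.95 × 0.04230 = 0.3363 mA.

I ≈ 0.336 mA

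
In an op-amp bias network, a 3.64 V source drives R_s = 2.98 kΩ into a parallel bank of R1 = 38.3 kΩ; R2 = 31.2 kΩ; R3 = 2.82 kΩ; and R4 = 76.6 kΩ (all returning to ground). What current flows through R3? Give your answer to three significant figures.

I ≈ 0.569 mA

Equivalent of the parallel group: R_p = 2.348 kΩ.
Node voltage V_A = V_in · R_p/(R_s + R_p) = 3.64 × 0.4407 = 1.604 V.
Branch current I = V_A/R3 = 1.604/2.82 = 0.5689 mA.
(Check via current divider: I_total = 0.6831 mA; share G_k/ΣG = 0.8328 → same result.)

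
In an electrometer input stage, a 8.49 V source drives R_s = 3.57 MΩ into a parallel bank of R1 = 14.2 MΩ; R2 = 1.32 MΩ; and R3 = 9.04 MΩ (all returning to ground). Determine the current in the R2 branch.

Combine the parallel branches: R_p = (1/14.2 + 1/1.32 + 1/9.04)⁻¹ = 1.065 MΩ.
V_A = 8.49 × 1.065/4.635 = 1.951 V.
Branch current I = V_A/R2 = 1.951/1.32 = 1.478 µA.
(Check via current divider: I_total = 1.832 µA; share G_k/ΣG = 0.8071 → same result.)

I ≈ 1.48 µA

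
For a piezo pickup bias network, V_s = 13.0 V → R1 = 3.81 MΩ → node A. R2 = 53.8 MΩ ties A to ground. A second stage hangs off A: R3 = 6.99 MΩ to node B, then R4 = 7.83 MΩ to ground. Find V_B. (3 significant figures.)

V_B ≈ 5.17 V

The second stage (R3 + R4 = 14.82 MΩ) loads node A in parallel with R2.
R2 ‖ (R3+R4) = 11.62 MΩ.
V_A = 13.0 × 11.62/(3.81 + 11.62) = 9.790 V.
V_B = V_A × 0.5283 = 5.172 V.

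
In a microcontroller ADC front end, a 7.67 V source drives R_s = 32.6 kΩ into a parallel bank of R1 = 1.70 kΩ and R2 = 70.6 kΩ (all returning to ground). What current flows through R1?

I ≈ 0.219 mA

Parallel bank: R_p = 1/(1/1.70 + 1/70.6) = 1.660 kΩ.
V_A by voltage divider: V_A = 7.67 × 1.660/(32.6 + 1.660) = 0.3716 V.
I(R1) = V_A / R1 = 0.3716/1.70 = 0.2186 mA.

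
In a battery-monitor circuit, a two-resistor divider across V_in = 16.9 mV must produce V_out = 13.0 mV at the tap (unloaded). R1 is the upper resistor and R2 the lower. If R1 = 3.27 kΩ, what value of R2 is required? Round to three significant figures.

R2 ≈ 10.9 kΩ

Required fraction k = V_out/V_in = 0.7692.
R2 = R1 · 0.7692/(1 − 0.7692) = 10.90 kΩ.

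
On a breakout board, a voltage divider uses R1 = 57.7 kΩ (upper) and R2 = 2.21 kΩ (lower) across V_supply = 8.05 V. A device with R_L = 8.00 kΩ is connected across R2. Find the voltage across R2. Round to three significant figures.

V_out ≈ 0.235 V

R2 ‖ R_L = (2.21 × 8.00)/(2.21 + 8.00) = 1.732 kΩ.
Then V_out = V_supply · R2'/(R1 + R2') = 8.05 × 1.732/59.43 = 0.2345 V.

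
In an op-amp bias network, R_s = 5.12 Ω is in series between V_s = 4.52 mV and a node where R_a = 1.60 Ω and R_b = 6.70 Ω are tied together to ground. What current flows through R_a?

I ≈ 0.569 mA

Equivalent of the parallel group: R_p = 1.292 Ω.
V_A by voltage divider: V_A = 4.52 × 1.292/(5.12 + 1.292) = 0.9105 mV.
Branch current I = V_A/R_a = 0.9105/1.60 = 0.5691 mA.
(Equivalently: I_total = 0.7050 mA, then current-divider fraction G_k/ΣG = 0.8072.)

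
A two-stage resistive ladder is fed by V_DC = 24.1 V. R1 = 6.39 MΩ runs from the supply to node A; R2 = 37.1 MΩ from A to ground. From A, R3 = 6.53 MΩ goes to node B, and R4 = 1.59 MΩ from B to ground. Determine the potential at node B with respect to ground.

V_B ≈ 2.41 V

The second stage (R3 + R4 = 8.120 MΩ) loads node A in parallel with R2.
Effective lower resistance at A: R2 ‖ 8.120 = 6.662 MΩ.
First divider: V_A = V_DC · 6.662/(6.39 + 6.662) = 12.30 V.
Stage 2 is unloaded, so V_B = V_A · R4/(R3+R4) = 12.30 × 1.59/8.120 = 2.409 V.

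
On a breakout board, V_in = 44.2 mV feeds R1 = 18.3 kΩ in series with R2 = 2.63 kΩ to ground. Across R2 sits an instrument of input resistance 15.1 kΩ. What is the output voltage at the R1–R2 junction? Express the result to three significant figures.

First combine the lower leg with the load: R2 ‖ R_L = 2.240 kΩ.
Then V_out = V_in · R2'/(R1 + R2') = 44.2 × 2.240/20.54 = 4.820 mV.
(Unloaded it would be 5.55 mV; the load pulls it down.)

V_out ≈ 4.82 mV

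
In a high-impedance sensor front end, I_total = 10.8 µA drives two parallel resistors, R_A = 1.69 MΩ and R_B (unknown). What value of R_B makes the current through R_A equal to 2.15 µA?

R_B ≈ 0.420 MΩ

Two-branch current divider: I_A = I_total · R_B/(R_A + R_B).
2.15/10.8 = R_B/(R_A + R_B) → R_B = R_A · (0.1991)/(1 − 0.1991) = 1.69 × 0.2486 = 0.4201 MΩ.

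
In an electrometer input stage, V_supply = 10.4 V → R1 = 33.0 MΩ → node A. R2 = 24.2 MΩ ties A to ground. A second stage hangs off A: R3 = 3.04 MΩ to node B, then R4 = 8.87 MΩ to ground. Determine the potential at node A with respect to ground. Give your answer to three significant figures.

V_A ≈ 2.03 V

Node A sees R2 in parallel with the series input of stage 2, R3 + R4 = 11.91 MΩ.
R2 ‖ (R3+R4) = 7.982 MΩ.
So V_A = 10.4 × 0.1948 = 2.026 V.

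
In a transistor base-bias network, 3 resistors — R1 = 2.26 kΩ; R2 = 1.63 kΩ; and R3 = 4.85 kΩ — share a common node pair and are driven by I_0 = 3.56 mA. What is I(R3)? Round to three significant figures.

I ≈ 0.582 mA

Conductances: ΣG = 1/2.26 + 1/1.63 + 1/4.85 = 1.262 (1/kΩ).
R3 takes the fraction G_k/ΣG = 0.2062/1.262 = 0.1634, so I = 3.56 × 0.1634 = 0.5816 mA.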